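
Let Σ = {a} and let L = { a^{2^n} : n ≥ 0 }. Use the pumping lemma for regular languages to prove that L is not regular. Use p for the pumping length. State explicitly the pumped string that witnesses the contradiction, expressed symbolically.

a^{2^p+k}

Assume L is regular. Let p be the pumping length given by the pumping lemma.
Take w = a^{2^p} ∈ L with |w| = 2^p ≥ p.
Write w = xyz as guaranteed by the lemma, with |xy| ≤ p and |y| > 0.
Then y = a^k for some k with 1 ≤ k ≤ p.
Pump with i = 2: xy^2z = a^{2^p+k}. Since 1 ≤ k ≤ p < 2^p, we have 2^p < 2^p+k < 2^{p+1}, so 2^p+k is not a power of 2. So xy^2z ∉ L.
This contradicts the pumping lemma, so L is not regular.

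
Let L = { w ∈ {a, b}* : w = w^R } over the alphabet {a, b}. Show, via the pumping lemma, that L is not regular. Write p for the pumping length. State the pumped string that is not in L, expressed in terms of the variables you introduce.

a^{p+k} b a^p

Suppose for contradiction that L is regular, and let p be the pumping length.
Take w = a^p b a^p, a palindrome of length 2p+1 ≥ p.
By the pumping lemma, w = xyz with |xy| ≤ p and y is nonempty.
Because |xy| ≤ p and w begins with p copies of a, we have y = a^k with 1 ≤ k ≤ p.
Pump with i = 2: xy^2z = a^{p+k} b a^p. Its reverse is a^p b a^{p+k}, which differs from xy^2z since k ≥ 1. So xy^2z is not a palindrome and xy^2z ∉ L.
This contradicts the pumping lemma, so L is not regular.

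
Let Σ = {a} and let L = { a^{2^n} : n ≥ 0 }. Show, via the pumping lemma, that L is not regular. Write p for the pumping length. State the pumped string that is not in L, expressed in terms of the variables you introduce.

Assume L is regular. Let p be the pumping length given by the pumping lemma.
Take w = a^{2^p} ∈ L with |w| = 2^p ≥ p.
The pumping lemma gives a decomposition w = xyz where |xy| ≤ p and |y| ≥ 1.
Then y = a^k for some k with 1 ≤ k ≤ p.
Pump with i = 2: xy^2z = a^{2^p+k}. Since 1 ≤ k ≤ p < 2^p, we have 2^p < 2^p+k < 2^{p+1}, so 2^p+k is not a power of 2. So xy^2z ∉ L.
This contradicts the pumping lemma, so L is not regular.

a^{2^p+k}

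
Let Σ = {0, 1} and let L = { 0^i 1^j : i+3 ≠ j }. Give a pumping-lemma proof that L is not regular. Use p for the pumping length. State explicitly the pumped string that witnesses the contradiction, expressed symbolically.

0^{p+p!} 1^{p+p!+3}

Assume L is regular; let p be its pumping constant.
Choose w = 0^p 1^{p+p!+3}. Since p ≠ (p+p!+3)-3 = p+p!, w ∈ L; and |w| ≥ p.
The pumping lemma gives a decomposition w = xyz where |xy| ≤ p and |y| > 0.
The first p characters of w are 0's, so xy (and hence y) consists only of 0's. Write y = 0^k, 1 ≤ k ≤ p.
Since 1 ≤ k ≤ p, k divides p!; set t = 1 + p!/k. Then xy^t z has p + (p!/k)·k = p + p! copies of 0. Now the 0-count is p+p! and (1-count)-3 = (p+p!+3)-3 = p+p!, so i+3 ≠ j fails. So xy^t z = 0^{p+p!} 1^{p+p!+3} ∉ L.
This is a contradiction; hence L is not regular.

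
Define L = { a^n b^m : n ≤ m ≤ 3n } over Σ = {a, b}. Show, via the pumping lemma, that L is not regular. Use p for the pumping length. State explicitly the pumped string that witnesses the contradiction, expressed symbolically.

a^{p+k} b^p

Assume L is regular; let p be its pumping constant.
Take w = a^p b^p ∈ L (since p ≤ p ≤ 3p), with |w| = 2p ≥ p.
The pumping lemma gives a decomposition w = xyz where |xy| ≤ p and |y| > 0.
Since the first p symbols of w are all a's and |xy| ≤ p, y lies entirely in the leading a-block: y = a^k for some k with 1 ≤ k ≤ p.
Pump with i = 2: xy^2z = a^{p+k} b^p. Now n = p+k > p = m, so the condition n ≤ m fails. Thus xy^2z ∉ L.
Contradiction. Therefore L is not regular.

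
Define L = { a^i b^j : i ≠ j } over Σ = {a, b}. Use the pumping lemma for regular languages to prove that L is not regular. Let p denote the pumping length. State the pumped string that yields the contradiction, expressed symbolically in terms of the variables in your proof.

Suppose for contradiction that L is regular, and let p be the pumping length.
Choose w = a^p b^{p+p!}. Since p ≠ p+p!, w ∈ L; and |w| ≥ p.
By the pumping lemma, w = xyz with |xy| ≤ p and |y| > 0.
Since the first p symbols of w are all a's and |xy| ≤ p, y lies entirely in the leading a-block: y = a^k for some k with 1 ≤ k ≤ p.
Since 1 ≤ k ≤ p, k divides p!; set t = 1 + p!/k. Then xy^t z has p + (p!/k)·k = p + p! copies of a. Now the a-count equals the b-count, so i ≠ j fails. So xy^t z = a^{p+p!} b^{p+p!} ∉ L.
This contradicts the pumping lemma, so L is not regular.

a^{p+p!} b^{p+p!}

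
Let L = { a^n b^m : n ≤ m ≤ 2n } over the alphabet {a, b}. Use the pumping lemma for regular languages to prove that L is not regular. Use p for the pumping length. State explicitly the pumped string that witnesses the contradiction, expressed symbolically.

Toward a contradiction, assume L is regular with pumping length p.
Take w = a^p b^p ∈ L (since p ≤ p ≤ 2p), with |w| = 2p ≥ p.
The pumping lemma gives a decomposition w = xyz where |xy| ≤ p and y is nonempty.
Because |xy| ≤ p and w begins with p copies of a, we have y = a^k with 1 ≤ k ≤ p.
Pump with i = 2: xy^2z = a^{p+k} b^p. Now n = p+k > p = m, so the condition n ≤ m fails. Thus xy^2z ∉ L.
This is a contradiction; hence L is not regular.

a^{p+k} b^p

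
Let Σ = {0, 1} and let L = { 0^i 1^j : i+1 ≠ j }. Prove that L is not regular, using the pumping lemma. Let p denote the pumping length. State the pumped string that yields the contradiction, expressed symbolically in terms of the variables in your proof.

Assume L is regular; let p be its pumping constant.
Choose w = 0^p 1^{p+p!+1}. Since p ≠ (p+p!+1)-1 = p+p!, w ∈ L; and |w| ≥ p.
The pumping lemma gives a decomposition w = xyz where |xy| ≤ p and |y| ≥ 1.
Because |xy| ≤ p and w begins with p copies of 0, we have y = 0^k with 1 ≤ k ≤ p.
Since 1 ≤ k ≤ p, k divides p!; set t = 1 + p!/k. Then xy^t z has p + (p!/k)·k = p + p! copies of 0. Now the 0-count is p+p! and (1-count)-1 = (p+p!+1)-1 = p+p!, so i+1 ≠ j fails. So xy^t z = 0^{p+p!} 1^{p+p!+1} ∉ L.
Contradiction. Therefore L is not regular.

0^{p+p!} 1^{p+p!+1}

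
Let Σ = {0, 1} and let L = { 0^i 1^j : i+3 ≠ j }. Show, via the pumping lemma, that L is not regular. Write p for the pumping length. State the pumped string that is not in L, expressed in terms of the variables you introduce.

Suppose for contradiction that L is regular, and let p be the pumping length.
Choose w = 0^p 1^{p+p!+3}. Since p ≠ (p+p!+3)-3 = p+p!, w ∈ L; and |w| ≥ p.
The pumping lemma gives a decomposition w = xyz where |xy| ≤ p and |y| > 0.
The first p characters of w are 0's, so xy (and hence y) consists only of 0's. Write y = 0^k, 1 ≤ k ≤ p.
Since 1 ≤ k ≤ p, k divides p!; set t = 1 + p!/k. Then xy^t z has p + (p!/k)·k = p + p! copies of 0. Now the 0-count is p+p! and (1-count)-3 = (p+p!+3)-3 = p+p!, so i+3 ≠ j fails. So xy^t z = 0^{p+p!} 1^{p+p!+3} ∉ L.
Contradiction. Therefore L is not regular.

0^{p+p!} 1^{p+p!+3}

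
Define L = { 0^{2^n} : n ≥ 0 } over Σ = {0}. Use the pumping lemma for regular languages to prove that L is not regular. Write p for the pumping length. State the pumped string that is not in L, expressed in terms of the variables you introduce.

0^{2^p+k}

Assume L is regular. Let p be the pumping length given by the pumping lemma.
Take w = 0^{2^p} ∈ L with |w| = 2^p ≥ p.
By the pumping lemma, w = xyz with |xy| ≤ p and |y| > 0.
Then y = 0^k for some k with 1 ≤ k ≤ p.
Pump with i = 2: xy^2z = 0^{2^p+k}. Since 1 ≤ k ≤ p < 2^p, we have 2^p < 2^p+k < 2^{p+1}, so 2^p+k is not a power of 2. So xy^2z ∉ L.
This is a contradiction; hence L is not regular.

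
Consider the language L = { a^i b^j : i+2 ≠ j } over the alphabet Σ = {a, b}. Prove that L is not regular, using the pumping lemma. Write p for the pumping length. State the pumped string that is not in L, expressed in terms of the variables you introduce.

Suppose for contradiction that L is regular, and let p be the pumping length.
Choose w = a^p b^{p+p!+2}. Since p ≠ (p+p!+2)-2 = p+p!, w ∈ L; and |w| ≥ p.
By the pumping lemma, w = xyz with |xy| ≤ p and |y| ≥ 1.
Since the first p symbols of w are all a's and |xy| ≤ p, y lies entirely in the leading a-block: y = a^k for some k with 1 ≤ k ≤ p.
Since 1 ≤ k ≤ p, k divides p!; set t = 1 + p!/k. Then xy^t z has p + (p!/k)·k = p + p! copies of a. Now the a-count is p+p! and (b-count)-2 = (p+p!+2)-2 = p+p!, so i+2 ≠ j fails. So xy^t z = a^{p+p!} b^{p+p!+2} ∉ L.
This is a contradiction; hence L is not regular.

a^{p+p!} b^{p+p!+2}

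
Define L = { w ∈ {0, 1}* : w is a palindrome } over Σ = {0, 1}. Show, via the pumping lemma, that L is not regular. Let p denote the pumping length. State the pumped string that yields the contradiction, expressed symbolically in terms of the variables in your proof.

0^{p+k} 1 0^p

Assume L is regular; let p be its pumping constant.
Take w = 0^p 1 0^p, a palindrome of length 2p+1 ≥ p.
By the pumping lemma, w = xyz with |xy| ≤ p and |y| > 0.
The first p characters of w are 0's, so xy (and hence y) consists only of 0's. Write y = 0^k, 1 ≤ k ≤ p.
Pump with i = 2: xy^2z = 0^{p+k} 1 0^p. Its reverse is 0^p 1 0^{p+k}, which differs from xy^2z since k ≥ 1. So xy^2z is not a palindrome and xy^2z ∉ L.
Contradiction. Therefore L is not regular.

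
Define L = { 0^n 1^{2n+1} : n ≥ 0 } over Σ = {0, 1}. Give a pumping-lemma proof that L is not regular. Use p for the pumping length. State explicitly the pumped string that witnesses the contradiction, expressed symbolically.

Assume L is regular; let p be its pumping constant.
Choose w = 0^p 1^{2p+1}, which is in L with |w| = 3p+1 ≥ p.
By the pumping lemma, w = xyz with |xy| ≤ p and y is nonempty.
Because |xy| ≤ p and w begins with p copies of 0, we have y = 0^k with 1 ≤ k ≤ p.
Pump with i = 2: xy^2z = 0^{p+k} 1^{2p+1}. For this to lie in L we would need 2p+1 = 2(p+k)+1, which forces k = 0. But k ≥ 1, so xy^2z ∉ L.
Contradiction. Therefore L is not regular.

0^{p+k} 1^{2p+1}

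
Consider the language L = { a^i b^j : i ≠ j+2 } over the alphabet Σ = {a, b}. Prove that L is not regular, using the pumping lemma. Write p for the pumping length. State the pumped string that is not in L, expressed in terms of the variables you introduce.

Assume L is regular. Let p be the pumping length given by the pumping lemma.
Choose w = a^p b^{p+p!-2}. Since p ≠ (p+p!-2)+2 = p+p!, w ∈ L; and |w| ≥ p.
By the pumping lemma, w = xyz with |xy| ≤ p and |y| ≥ 1.
The first p characters of w are a's, so xy (and hence y) consists only of a's. Write y = a^k, 1 ≤ k ≤ p.
Since 1 ≤ k ≤ p, k divides p!; set t = 1 + p!/k. Then xy^t z has p + (p!/k)·k = p + p! copies of a. Now the a-count is p+p! and (b-count)+2 = (p+p!-2)+2 = p+p!, so i ≠ j+2 fails. So xy^t z = a^{p+p!} b^{p+p!-2} ∉ L.
This contradicts the pumping lemma, so L is not regular.

a^{p+p!} b^{p+p!-2}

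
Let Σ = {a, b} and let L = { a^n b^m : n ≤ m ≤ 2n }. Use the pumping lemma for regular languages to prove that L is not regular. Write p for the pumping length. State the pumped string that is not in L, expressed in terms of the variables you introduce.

a^{p+k} b^p

Suppose for contradiction that L is regular, and let p be the pumping length.
Take w = a^p b^p ∈ L (since p ≤ p ≤ 2p), with |w| = 2p ≥ p.
By the pumping lemma, w = xyz with |xy| ≤ p and |y| > 0.
Since the first p symbols of w are all a's and |xy| ≤ p, y lies entirely in the leading a-block: y = a^k for some k with 1 ≤ k ≤ p.
Pump with i = 2: xy^2z = a^{p+k} b^p. Now n = p+k > p = m, so the condition n ≤ m fails. Thus xy^2z ∉ L.
This contradicts the pumping lemma, so L is not regular.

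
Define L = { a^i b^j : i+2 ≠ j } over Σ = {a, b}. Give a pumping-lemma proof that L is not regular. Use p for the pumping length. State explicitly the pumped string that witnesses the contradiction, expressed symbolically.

Toward a contradiction, assume L is regular with pumping length p.
Choose w = a^p b^{p+p!+2}. Since p ≠ (p+p!+2)-2 = p+p!, w ∈ L; and |w| ≥ p.
By the pumping lemma, w = xyz with |xy| ≤ p and |y| > 0.
Because |xy| ≤ p and w begins with p copies of a, we have y = a^k with 1 ≤ k ≤ p.
Since 1 ≤ k ≤ p, k divides p!; set t = 1 + p!/k. Then xy^t z has p + (p!/k)·k = p + p! copies of a. Now the a-count is p+p! and (b-count)-2 = (p+p!+2)-2 = p+p!, so i+2 ≠ j fails. So xy^t z = a^{p+p!} b^{p+p!+2} ∉ L.
This is a contradiction; hence L is not regular.

a^{p+p!} b^{p+p!+2}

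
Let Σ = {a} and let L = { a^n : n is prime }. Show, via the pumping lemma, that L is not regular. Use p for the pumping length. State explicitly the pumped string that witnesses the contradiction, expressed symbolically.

a^{q(1+k)}

Assume L is regular. Let p be the pumping length given by the pumping lemma.
Let q be a prime with q ≥ p+2 (infinitely many primes exist), and take w = a^q ∈ L with |w| = q ≥ p.
The pumping lemma gives a decomposition w = xyz where |xy| ≤ p and |y| ≥ 1.
Then y = a^k for some k with 1 ≤ k ≤ p.
Since 1 ≤ k ≤ p, |xz| = q-k. Pump with i = q+1: |xy^{q+1}z| = (q-k)+(q+1)k = q+qk = q(1+k), which is composite (both factors ≥ 2). So xy^{q+1}z = a^{q(1+k)} ∉ L.
Contradiction. Therefore L is not regular.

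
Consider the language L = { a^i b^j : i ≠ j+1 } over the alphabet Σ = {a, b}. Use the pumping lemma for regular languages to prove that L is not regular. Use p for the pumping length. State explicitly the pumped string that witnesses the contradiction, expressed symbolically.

a^{p+p!} b^{p+p!-1}

Assume L is regular; let p be its pumping constant.
Choose w = a^p b^{p+p!-1}. Since p ≠ (p+p!-1)+1 = p+p!, w ∈ L; and |w| ≥ p.
The pumping lemma gives a decomposition w = xyz where |xy| ≤ p and y is nonempty.
Since the first p symbols of w are all a's and |xy| ≤ p, y lies entirely in the leading a-block: y = a^k for some k with 1 ≤ k ≤ p.
Since 1 ≤ k ≤ p, k divides p!; set t = 1 + p!/k. Then xy^t z has p + (p!/k)·k = p + p! copies of a. Now the a-count is p+p! and (b-count)+1 = (p+p!-1)+1 = p+p!, so i ≠ j+1 fails. So xy^t z = a^{p+p!} b^{p+p!-1} ∉ L.
This is a contradiction; hence L is not regular.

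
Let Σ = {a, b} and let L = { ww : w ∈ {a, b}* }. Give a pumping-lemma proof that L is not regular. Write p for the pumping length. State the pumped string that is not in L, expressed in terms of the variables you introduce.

a^{p+k} b^p a^p b^p

Toward a contradiction, assume L is regular with pumping length p.
Take w = a^p b^p a^p b^p = uu where u = a^pb^p; then w ∈ L and |w| = 4p ≥ p.
By the pumping lemma, w = xyz with |xy| ≤ p and |y| ≥ 1.
Because |xy| ≤ p and w begins with p copies of a, we have y = a^k with 1 ≤ k ≤ p.
Pump with i = 2: xy^2z = a^{p+k} b^p a^p b^p, of length 4p+k. Suppose this equals vv. The string starts with a and ends with b, so v does too; thus the boundary between the two copies of v is a b→a transition. There is exactly one such transition, at position 2p+k, so |v| = 2p+k and |vv| = 4p+2k ≠ 4p+k since k ≥ 1. So xy^2z ∉ L.
This contradicts the pumping lemma, so L is not regular.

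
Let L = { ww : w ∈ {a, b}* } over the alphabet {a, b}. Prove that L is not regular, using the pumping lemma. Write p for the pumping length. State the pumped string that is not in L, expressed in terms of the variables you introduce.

a^{p+k} b^p a^p b^p

Assume L is regular; let p be its pumping constant.
Take w = a^p b^p a^p b^p = uu where u = a^pb^p; then w ∈ L and |w| = 4p ≥ p.
The pumping lemma gives a decomposition w = xyz where |xy| ≤ p and |y| > 0.
Since the first p symbols of w are all a's and |xy| ≤ p, y lies entirely in the leading a-block: y = a^k for some k with 1 ≤ k ≤ p.
Pump with i = 2: xy^2z = a^{p+k} b^p a^p b^p, of length 4p+k. Suppose this equals vv. The string starts with a and ends with b, so v does too; thus the boundary between the two copies of v is a b→a transition. There is exactly one such transition, at position 2p+k, so |v| = 2p+k and |vv| = 4p+2k ≠ 4p+k since k ≥ 1. So xy^2z ∉ L.
Contradiction. Therefore L is not regular.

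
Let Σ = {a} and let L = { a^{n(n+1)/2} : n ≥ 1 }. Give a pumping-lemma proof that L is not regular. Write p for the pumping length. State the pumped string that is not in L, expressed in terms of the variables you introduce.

a^{p(p+1)/2+k}

Assume L is regular; let p be its pumping constant.
Take w = a^{p(p+1)/2} ∈ L with |w| = p(p+1)/2 ≥ p.
Write w = xyz as guaranteed by the lemma, with |xy| ≤ p and y is nonempty.
Then y = a^k for some k with 1 ≤ k ≤ p.
Pump with i = 2: xy^2z = a^{p(p+1)/2+k}. Since 1 ≤ k ≤ p, p(p+1)/2 < p(p+1)/2+k ≤ p(p+1)/2+p < (p+1)(p+2)/2, so p(p+1)/2+k is strictly between consecutive triangular numbers. So xy^2z ∉ L.
Contradiction. Therefore L is not regular.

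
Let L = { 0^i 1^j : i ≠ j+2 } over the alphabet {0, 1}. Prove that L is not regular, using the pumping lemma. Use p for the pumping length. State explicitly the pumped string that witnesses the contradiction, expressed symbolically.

Toward a contradiction, assume L is regular with pumping length p.
Choose w = 0^p 1^{p+p!-2}. Since p ≠ (p+p!-2)+2 = p+p!, w ∈ L; and |w| ≥ p.
Write w = xyz as guaranteed by the lemma, with |xy| ≤ p and |y| > 0.
Since the first p symbols of w are all 0's and |xy| ≤ p, y lies entirely in the leading 0-block: y = 0^k for some k with 1 ≤ k ≤ p.
Since 1 ≤ k ≤ p, k divides p!; set t = 1 + p!/k. Then xy^t z has p + (p!/k)·k = p + p! copies of 0. Now the 0-count is p+p! and (1-count)+2 = (p+p!-2)+2 = p+p!, so i ≠ j+2 fails. So xy^t z = 0^{p+p!} 1^{p+p!-2} ∉ L.
This contradicts the pumping lemma, so L is not regular.

0^{p+p!} 1^{p+p!-2}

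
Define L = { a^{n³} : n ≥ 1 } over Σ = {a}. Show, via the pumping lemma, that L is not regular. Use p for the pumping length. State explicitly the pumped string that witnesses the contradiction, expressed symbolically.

Suppose for contradiction that L is regular, and let p be the pumping length.
Take w = a^{p³} ∈ L with |w| = p³ ≥ p.
The pumping lemma gives a decomposition w = xyz where |xy| ≤ p and |y| ≥ 1.
Then y = a^k for some k with 1 ≤ k ≤ p.
Pump with i = 2: xy^2z = a^{p³+k}. Since 1 ≤ k ≤ p, p³ < p³+k ≤ p³+p < p³+3p²+3p+1 = (p+1)³, so p³+k is not a perfect cube. So xy^2z ∉ L.
Contradiction. Therefore L is not regular.

a^{p³+k}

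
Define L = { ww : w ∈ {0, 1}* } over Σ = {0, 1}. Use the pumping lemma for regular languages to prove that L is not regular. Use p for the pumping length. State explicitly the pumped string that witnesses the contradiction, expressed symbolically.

Assume L is regular. Let p be the pumping length given by the pumping lemma.
Take w = 0^p 1^p 0^p 1^p = uu where u = 0^p1^p; then w ∈ L and |w| = 4p ≥ p.
By the pumping lemma, w = xyz with |xy| ≤ p and |y| > 0.
The first p characters of w are 0's, so xy (and hence y) consists only of 0's. Write y = 0^k, 1 ≤ k ≤ p.
Pump with i = 2: xy^2z = 0^{p+k} 1^p 0^p 1^p, of length 4p+k. Suppose this equals vv. The string starts with 0 and ends with 1, so v does too; thus the boundary between the two copies of v is a 1→0 transition. There is exactly one such transition, at position 2p+k, so |v| = 2p+k and |vv| = 4p+2k ≠ 4p+k since k ≥ 1. So xy^2z ∉ L.
This contradicts the pumping lemma, so L is not regular.

0^{p+k} 1^p 0^p 1^p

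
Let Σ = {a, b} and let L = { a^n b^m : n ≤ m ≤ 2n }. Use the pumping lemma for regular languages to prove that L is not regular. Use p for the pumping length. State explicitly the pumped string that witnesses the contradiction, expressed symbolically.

Suppose for contradiction that L is regular, and let p be the pumping length.
Take w = a^p b^p ∈ L (since p ≤ p ≤ 2p), with |w| = 2p ≥ p.
By the pumping lemma, w = xyz with |xy| ≤ p and |y| ≥ 1.
Because |xy| ≤ p and w begins with p copies of a, we have y = a^k with 1 ≤ k ≤ p.
Pump with i = 2: xy^2z = a^{p+k} b^p. Now n = p+k > p = m, so the condition n ≤ m fails. Thus xy^2z ∉ L.
This contradicts the pumping lemma, so L is not regular.

a^{p+k} b^p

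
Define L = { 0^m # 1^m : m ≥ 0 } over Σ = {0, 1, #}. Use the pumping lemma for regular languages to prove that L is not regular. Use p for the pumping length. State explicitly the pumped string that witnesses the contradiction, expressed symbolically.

Toward a contradiction, assume L is regular with pumping length p.
Take w = 0^p # 1^p ∈ L with |w| = 2p+1 ≥ p.
The pumping lemma gives a decomposition w = xyz where |xy| ≤ p and |y| ≥ 1.
The first p characters of w are 0's, so xy (and hence y) consists only of 0's. Write y = 0^k, 1 ≤ k ≤ p.
Pump with i = 2: xy^2z = 0^{p+k} # 1^p, which would require p+k = p. But k ≥ 1, so xy^2z ∉ L.
This contradicts the pumping lemma, so L is not regular.

0^{p+k} # 1^p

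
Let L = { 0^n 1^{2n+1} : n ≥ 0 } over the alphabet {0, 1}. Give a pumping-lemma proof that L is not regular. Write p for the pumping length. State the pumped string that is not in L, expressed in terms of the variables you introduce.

0^{p+k} 1^{2p+1}

Assume L is regular. Let p be the pumping length given by the pumping lemma.
Choose w = 0^p 1^{2p+1}, which is in L with |w| = 3p+1 ≥ p.
The pumping lemma gives a decomposition w = xyz where |xy| ≤ p and |y| ≥ 1.
Because |xy| ≤ p and w begins with p copies of 0, we have y = 0^k with 1 ≤ k ≤ p.
Pump with i = 2: xy^2z = 0^{p+k} 1^{2p+1}. For this to lie in L we would need 2p+1 = 2(p+k)+1, which forces k = 0. But k ≥ 1, so xy^2z ∉ L.
This is a contradiction; hence L is not regular.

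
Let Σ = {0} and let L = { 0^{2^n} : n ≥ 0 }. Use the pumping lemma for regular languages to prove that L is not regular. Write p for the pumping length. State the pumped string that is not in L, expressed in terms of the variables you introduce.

0^{2^p+k}

Assume L is regular; let p be its pumping constant.
Take w = 0^{2^p} ∈ L with |w| = 2^p ≥ p.
Write w = xyz as guaranteed by the lemma, with |xy| ≤ p and |y| ≥ 1.
Then y = 0^k for some k with 1 ≤ k ≤ p.
Pump with i = 2: xy^2z = 0^{2^p+k}. Since 1 ≤ k ≤ p < 2^p, we have 2^p < 2^p+k < 2^{p+1}, so 2^p+k is not a power of 2. So xy^2z ∉ L.
This contradicts the pumping lemma, so L is not regular.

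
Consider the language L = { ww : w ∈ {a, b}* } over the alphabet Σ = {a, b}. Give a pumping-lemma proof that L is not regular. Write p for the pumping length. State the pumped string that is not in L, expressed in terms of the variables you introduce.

a^{p+k} b^p a^p b^p

Suppose for contradiction that L is regular, and let p be the pumping length.
Take w = a^p b^p a^p b^p = uu where u = a^pb^p; then w ∈ L and |w| = 4p ≥ p.
The pumping lemma gives a decomposition w = xyz where |xy| ≤ p and y is nonempty.
Since the first p symbols of w are all a's and |xy| ≤ p, y lies entirely in the leading a-block: y = a^k for some k with 1 ≤ k ≤ p.
Pump with i = 2: xy^2z = a^{p+k} b^p a^p b^p, of length 4p+k. Suppose this equals vv. The string starts with a and ends with b, so v does too; thus the boundary between the two copies of v is a b→a transition. There is exactly one such transition, at position 2p+k, so |v| = 2p+k and |vv| = 4p+2k ≠ 4p+k since k ≥ 1. So xy^2z ∉ L.
This contradicts the pumping lemma, so L is not regular.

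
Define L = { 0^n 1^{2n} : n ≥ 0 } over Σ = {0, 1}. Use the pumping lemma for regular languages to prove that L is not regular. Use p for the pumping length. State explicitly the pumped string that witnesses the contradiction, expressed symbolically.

Toward a contradiction, assume L is regular with pumping length p.
Let w = 0^p 1^{2p} ∈ L; note |w| = 3p ≥ p.
By the pumping lemma, w = xyz with |xy| ≤ p and |y| ≥ 1.
Because |xy| ≤ p and w begins with p copies of 0, we have y = 0^k with 1 ≤ k ≤ p.
Pump with i = 2: xy^2z = 0^{p+k} 1^{2p}. For this to lie in L we would need 2p = 2(p+k), which forces k = 0. But k ≥ 1, so xy^2z ∉ L.
Contradiction. Therefore L is not regular.

0^{p+k} 1^{2p}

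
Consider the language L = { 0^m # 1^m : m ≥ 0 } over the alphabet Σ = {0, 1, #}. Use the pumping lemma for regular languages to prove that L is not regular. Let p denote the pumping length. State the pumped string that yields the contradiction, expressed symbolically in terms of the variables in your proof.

Assume L is regular. Let p be the pumping length given by the pumping lemma.
Take w = 0^p # 1^p ∈ L with |w| = 2p+1 ≥ p.
Write w = xyz as guaranteed by the lemma, with |xy| ≤ p and |y| ≥ 1.
Because |xy| ≤ p and w begins with p copies of 0, we have y = 0^k with 1 ≤ k ≤ p.
Pump with i = 2: xy^2z = 0^{p+k} # 1^p, which would require p+k = p. But k ≥ 1, so xy^2z ∉ L.
Contradiction. Therefore L is not regular.

0^{p+k} # 1^p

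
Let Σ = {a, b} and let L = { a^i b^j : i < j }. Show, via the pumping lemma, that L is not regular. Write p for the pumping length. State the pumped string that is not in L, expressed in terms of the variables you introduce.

Assume L is regular. Let p be the pumping length given by the pumping lemma.
Choose w = a^p b^{p+1} ∈ L, with |w| = 2p+1 ≥ p.
By the pumping lemma, w = xyz with |xy| ≤ p and |y| ≥ 1.
The first p characters of w are a's, so xy (and hence y) consists only of a's. Write y = a^k, 1 ≤ k ≤ p.
Consider xy^2z = a^{p+k} b^{p+1}. Since k ≥ 1, the a-count p+k is at least p+1, so i < j fails; thus xy^2z ∉ L.
This contradicts the pumping lemma, so L is not regular.

a^{p+k} b^{p+1}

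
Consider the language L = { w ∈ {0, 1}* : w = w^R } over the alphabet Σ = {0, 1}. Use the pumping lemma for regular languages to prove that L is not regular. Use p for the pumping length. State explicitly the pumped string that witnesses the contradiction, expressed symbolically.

0^{p+k} 1 0^p

Toward a contradiction, assume L is regular with pumping length p.
Take w = 0^p 1 0^p, a palindrome of length 2p+1 ≥ p.
By the pumping lemma, w = xyz with |xy| ≤ p and |y| ≥ 1.
The first p characters of w are 0's, so xy (and hence y) consists only of 0's. Write y = 0^k, 1 ≤ k ≤ p.
Pump with i = 2: xy^2z = 0^{p+k} 1 0^p. Its reverse is 0^p 1 0^{p+k}, which differs from xy^2z since k ≥ 1. So xy^2z is not a palindrome and xy^2z ∉ L.
Contradiction. Therefore L is not regular.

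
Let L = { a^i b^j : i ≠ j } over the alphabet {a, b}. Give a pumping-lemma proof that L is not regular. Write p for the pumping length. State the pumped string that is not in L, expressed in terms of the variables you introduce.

a^{p+p!} b^{p+p!}

Suppose for contradiction that L is regular, and let p be the pumping length.
Choose w = a^p b^{p+p!}. Since p ≠ p+p!, w ∈ L; and |w| ≥ p.
By the pumping lemma, w = xyz with |xy| ≤ p and |y| ≥ 1.
Since the first p symbols of w are all a's and |xy| ≤ p, y lies entirely in the leading a-block: y = a^k for some k with 1 ≤ k ≤ p.
Since 1 ≤ k ≤ p, k divides p!; set t = 1 + p!/k. Then xy^t z has p + (p!/k)·k = p + p! copies of a. Now the a-count equals the b-count, so i ≠ j fails. So xy^t z = a^{p+p!} b^{p+p!} ∉ L.
This contradicts the pumping lemma, so L is not regular.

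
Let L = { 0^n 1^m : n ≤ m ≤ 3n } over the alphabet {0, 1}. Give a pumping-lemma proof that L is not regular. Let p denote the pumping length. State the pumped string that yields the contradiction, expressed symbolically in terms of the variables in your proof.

Toward a contradiction, assume L is regular with pumping length p.
Take w = 0^p 1^p ∈ L (since p ≤ p ≤ 3p), with |w| = 2p ≥ p.
Write w = xyz as guaranteed by the lemma, with |xy| ≤ p and |y| ≥ 1.
Because |xy| ≤ p and w begins with p copies of 0, we have y = 0^k with 1 ≤ k ≤ p.
Pump with i = 2: xy^2z = 0^{p+k} 1^p. Now n = p+k > p = m, so the condition n ≤ m fails. Thus xy^2z ∉ L.
Contradiction. Therefore L is not regular.

0^{p+k} 1^p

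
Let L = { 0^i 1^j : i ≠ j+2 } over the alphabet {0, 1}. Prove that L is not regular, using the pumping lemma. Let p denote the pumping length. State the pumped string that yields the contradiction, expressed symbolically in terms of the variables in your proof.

0^{p+p!} 1^{p+p!-2}

Toward a contradiction, assume L is regular with pumping length p.
Choose w = 0^p 1^{p+p!-2}. Since p ≠ (p+p!-2)+2 = p+p!, w ∈ L; and |w| ≥ p.
The pumping lemma gives a decomposition w = xyz where |xy| ≤ p and |y| > 0.
Since the first p symbols of w are all 0's and |xy| ≤ p, y lies entirely in the leading 0-block: y = 0^k for some k with 1 ≤ k ≤ p.
Since 1 ≤ k ≤ p, k divides p!; set t = 1 + p!/k. Then xy^t z has p + (p!/k)·k = p + p! copies of 0. Now the 0-count is p+p! and (1-count)+2 = (p+p!-2)+2 = p+p!, so i ≠ j+2 fails. So xy^t z = 0^{p+p!} 1^{p+p!-2} ∉ L.
This is a contradiction; hence L is not regular.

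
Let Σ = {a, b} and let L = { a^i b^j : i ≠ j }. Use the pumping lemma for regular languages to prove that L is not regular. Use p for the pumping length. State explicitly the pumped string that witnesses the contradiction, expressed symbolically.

Assume L is regular. Let p be the pumping length given by the pumping lemma.
Choose w = a^p b^{p+p!}. Since p ≠ p+p!, w ∈ L; and |w| ≥ p.
By the pumping lemma, w = xyz with |xy| ≤ p and |y| > 0.
The first p characters of w are a's, so xy (and hence y) consists only of a's. Write y = a^k, 1 ≤ k ≤ p.
Since 1 ≤ k ≤ p, k divides p!; set t = 1 + p!/k. Then xy^t z has p + (p!/k)·k = p + p! copies of a. Now the a-count equals the b-count, so i ≠ j fails. So xy^t z = a^{p+p!} b^{p+p!} ∉ L.
This is a contradiction; hence L is not regular.

a^{p+p!} b^{p+p!}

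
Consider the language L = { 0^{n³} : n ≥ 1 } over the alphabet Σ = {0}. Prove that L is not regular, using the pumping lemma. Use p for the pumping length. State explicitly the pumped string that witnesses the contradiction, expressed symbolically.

0^{p³+k}

Toward a contradiction, assume L is regular with pumping length p.
Take w = 0^{p³} ∈ L with |w| = p³ ≥ p.
By the pumping lemma, w = xyz with |xy| ≤ p and y is nonempty.
Then y = 0^k for some k with 1 ≤ k ≤ p.
Pump with i = 2: xy^2z = 0^{p³+k}. Since 1 ≤ k ≤ p, p³ < p³+k ≤ p³+p < p³+3p²+3p+1 = (p+1)³, so p³+k is not a perfect cube. So xy^2z ∉ L.
This contradicts the pumping lemma, so L is not regular.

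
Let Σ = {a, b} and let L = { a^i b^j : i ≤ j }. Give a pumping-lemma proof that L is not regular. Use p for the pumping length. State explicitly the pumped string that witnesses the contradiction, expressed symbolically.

a^{p+k} b^p

Toward a contradiction, assume L is regular with pumping length p.
Choose w = a^p b^p ∈ L, with |w| = 2p ≥ p.
Write w = xyz as guaranteed by the lemma, with |xy| ≤ p and |y| ≥ 1.
Since the first p symbols of w are all a's and |xy| ≤ p, y lies entirely in the leading a-block: y = a^k for some k with 1 ≤ k ≤ p.
Consider xy^2z = a^{p+k} b^p. Since k ≥ 1, the a-count p+k exceeds the b-count p, so i ≤ j fails; thus xy^2z ∉ L.
This contradicts the pumping lemma, so L is not regular.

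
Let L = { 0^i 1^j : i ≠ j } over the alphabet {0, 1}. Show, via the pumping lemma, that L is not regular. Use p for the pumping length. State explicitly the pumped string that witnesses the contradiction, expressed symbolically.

Assume L is regular; let p be its pumping constant.
Choose w = 0^p 1^{p+p!}. Since p ≠ p+p!, w ∈ L; and |w| ≥ p.
Write w = xyz as guaranteed by the lemma, with |xy| ≤ p and |y| > 0.
Because |xy| ≤ p and w begins with p copies of 0, we have y = 0^k with 1 ≤ k ≤ p.
Since 1 ≤ k ≤ p, k divides p!; set t = 1 + p!/k. Then xy^t z has p + (p!/k)·k = p + p! copies of 0. Now the 0-count equals the 1-count, so i ≠ j fails. So xy^t z = 0^{p+p!} 1^{p+p!} ∉ L.
This is a contradiction; hence L is not regular.

0^{p+p!} 1^{p+p!}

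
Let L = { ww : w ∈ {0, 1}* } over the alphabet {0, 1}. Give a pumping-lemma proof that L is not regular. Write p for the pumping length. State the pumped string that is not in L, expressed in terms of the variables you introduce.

0^{p+k} 1^p 0^p 1^p

Assume L is regular; let p be its pumping constant.
Take w = 0^p 1^p 0^p 1^p = uu where u = 0^p1^p; then w ∈ L and |w| = 4p ≥ p.
By the pumping lemma, w = xyz with |xy| ≤ p and y is nonempty.
Because |xy| ≤ p and w begins with p copies of 0, we have y = 0^k with 1 ≤ k ≤ p.
Pump with i = 2: xy^2z = 0^{p+k} 1^p 0^p 1^p, of length 4p+k. Suppose this equals vv. The string starts with 0 and ends with 1, so v does too; thus the boundary between the two copies of v is a 1→0 transition. There is exactly one such transition, at position 2p+k, so |v| = 2p+k and |vv| = 4p+2k ≠ 4p+k since k ≥ 1. So xy^2z ∉ L.
This contradicts the pumping lemma, so L is not regular.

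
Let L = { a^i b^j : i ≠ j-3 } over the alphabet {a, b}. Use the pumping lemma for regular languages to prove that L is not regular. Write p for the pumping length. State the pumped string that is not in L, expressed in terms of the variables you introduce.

a^{p+p!} b^{p+p!+3}

Suppose for contradiction that L is regular, and let p be the pumping length.
Choose w = a^p b^{p+p!+3}. Since p ≠ (p+p!+3)-3 = p+p!, w ∈ L; and |w| ≥ p.
Write w = xyz as guaranteed by the lemma, with |xy| ≤ p and y is nonempty.
Because |xy| ≤ p and w begins with p copies of a, we have y = a^k with 1 ≤ k ≤ p.
Since 1 ≤ k ≤ p, k divides p!; set t = 1 + p!/k. Then xy^t z has p + (p!/k)·k = p + p! copies of a. Now the a-count is p+p! and (b-count)-3 = (p+p!+3)-3 = p+p!, so i ≠ j-3 fails. So xy^t z = a^{p+p!} b^{p+p!+3} ∉ L.
This is a contradiction; hence L is not regular.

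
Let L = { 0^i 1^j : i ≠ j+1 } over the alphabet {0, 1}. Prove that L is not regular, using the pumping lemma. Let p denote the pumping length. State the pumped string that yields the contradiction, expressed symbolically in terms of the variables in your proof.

Assume L is regular; let p be its pumping constant.
Choose w = 0^p 1^{p+p!-1}. Since p ≠ (p+p!-1)+1 = p+p!, w ∈ L; and |w| ≥ p.
The pumping lemma gives a decomposition w = xyz where |xy| ≤ p and y is nonempty.
The first p characters of w are 0's, so xy (and hence y) consists only of 0's. Write y = 0^k, 1 ≤ k ≤ p.
Since 1 ≤ k ≤ p, k divides p!; set t = 1 + p!/k. Then xy^t z has p + (p!/k)·k = p + p! copies of 0. Now the 0-count is p+p! and (1-count)+1 = (p+p!-1)+1 = p+p!, so i ≠ j+1 fails. So xy^t z = 0^{p+p!} 1^{p+p!-1} ∉ L.
This is a contradiction; hence L is not regular.

0^{p+p!} 1^{p+p!-1}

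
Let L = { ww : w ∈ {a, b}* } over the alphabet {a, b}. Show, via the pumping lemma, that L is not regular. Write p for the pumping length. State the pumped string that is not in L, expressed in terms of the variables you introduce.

a^{p+k} b^p a^p b^p

Suppose for contradiction that L is regular, and let p be the pumping length.
Take w = a^p b^p a^p b^p = uu where u = a^pb^p; then w ∈ L and |w| = 4p ≥ p.
The pumping lemma gives a decomposition w = xyz where |xy| ≤ p and y is nonempty.
The first p characters of w are a's, so xy (and hence y) consists only of a's. Write y = a^k, 1 ≤ k ≤ p.
Pump with i = 2: xy^2z = a^{p+k} b^p a^p b^p, of length 4p+k. Suppose this equals vv. The string starts with a and ends with b, so v does too; thus the boundary between the two copies of v is a b→a transition. There is exactly one such transition, at position 2p+k, so |v| = 2p+k and |vv| = 4p+2k ≠ 4p+k since k ≥ 1. So xy^2z ∉ L.
Contradiction. Therefore L is not regular.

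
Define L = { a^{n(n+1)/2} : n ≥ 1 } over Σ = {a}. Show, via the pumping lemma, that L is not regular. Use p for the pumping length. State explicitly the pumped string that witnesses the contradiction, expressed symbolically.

Assume L is regular. Let p be the pumping length given by the pumping lemma.
Take w = a^{p(p+1)/2} ∈ L with |w| = p(p+1)/2 ≥ p.
The pumping lemma gives a decomposition w = xyz where |xy| ≤ p and y is nonempty.
Then y = a^k for some k with 1 ≤ k ≤ p.
Pump with i = 2: xy^2z = a^{p(p+1)/2+k}. Since 1 ≤ k ≤ p, p(p+1)/2 < p(p+1)/2+k ≤ p(p+1)/2+p < (p+1)(p+2)/2, so p(p+1)/2+k is strictly between consecutive triangular numbers. So xy^2z ∉ L.
This is a contradiction; hence L is not regular.

a^{p(p+1)/2+k}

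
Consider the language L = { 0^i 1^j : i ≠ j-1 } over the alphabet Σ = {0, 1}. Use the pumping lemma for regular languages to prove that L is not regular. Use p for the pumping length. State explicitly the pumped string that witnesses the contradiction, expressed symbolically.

Assume L is regular. Let p be the pumping length given by the pumping lemma.
Choose w = 0^p 1^{p+p!+1}. Since p ≠ (p+p!+1)-1 = p+p!, w ∈ L; and |w| ≥ p.
By the pumping lemma, w = xyz with |xy| ≤ p and |y| > 0.
The first p characters of w are 0's, so xy (and hence y) consists only of 0's. Write y = 0^k, 1 ≤ k ≤ p.
Since 1 ≤ k ≤ p, k divides p!; set t = 1 + p!/k. Then xy^t z has p + (p!/k)·k = p + p! copies of 0. Now the 0-count is p+p! and (1-count)-1 = (p+p!+1)-1 = p+p!, so i ≠ j-1 fails. So xy^t z = 0^{p+p!} 1^{p+p!+1} ∉ L.
This is a contradiction; hence L is not regular.

0^{p+p!} 1^{p+p!+1}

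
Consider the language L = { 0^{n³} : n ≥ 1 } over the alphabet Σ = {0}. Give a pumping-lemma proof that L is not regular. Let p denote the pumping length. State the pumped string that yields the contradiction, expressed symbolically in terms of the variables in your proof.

0^{p³+k}

Assume L is regular; let p be its pumping constant.
Take w = 0^{p³} ∈ L with |w| = p³ ≥ p.
Write w = xyz as guaranteed by the lemma, with |xy| ≤ p and y is nonempty.
Then y = 0^k for some k with 1 ≤ k ≤ p.
Pump with i = 2: xy^2z = 0^{p³+k}. Since 1 ≤ k ≤ p, p³ < p³+k ≤ p³+p < p³+3p²+3p+1 = (p+1)³, so p³+k is not a perfect cube. So xy^2z ∉ L.
Contradiction. Therefore L is not regular.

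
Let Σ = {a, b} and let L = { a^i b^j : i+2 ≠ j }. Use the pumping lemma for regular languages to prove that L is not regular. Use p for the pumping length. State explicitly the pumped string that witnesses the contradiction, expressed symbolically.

a^{p+p!} b^{p+p!+2}

Assume L is regular. Let p be the pumping length given by the pumping lemma.
Choose w = a^p b^{p+p!+2}. Since p ≠ (p+p!+2)-2 = p+p!, w ∈ L; and |w| ≥ p.
The pumping lemma gives a decomposition w = xyz where |xy| ≤ p and |y| > 0.
Since the first p symbols of w are all a's and |xy| ≤ p, y lies entirely in the leading a-block: y = a^k for some k with 1 ≤ k ≤ p.
Since 1 ≤ k ≤ p, k divides p!; set t = 1 + p!/k. Then xy^t z has p + (p!/k)·k = p + p! copies of a. Now the a-count is p+p! and (b-count)-2 = (p+p!+2)-2 = p+p!, so i+2 ≠ j fails. So xy^t z = a^{p+p!} b^{p+p!+2} ∉ L.
This contradicts the pumping lemma, so L is not regular.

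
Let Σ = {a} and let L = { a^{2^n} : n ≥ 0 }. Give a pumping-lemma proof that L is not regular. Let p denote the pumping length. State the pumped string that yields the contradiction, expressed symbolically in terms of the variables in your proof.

a^{2^p+k}

Suppose for contradiction that L is regular, and let p be the pumping length.
Take w = a^{2^p} ∈ L with |w| = 2^p ≥ p.
The pumping lemma gives a decomposition w = xyz where |xy| ≤ p and |y| ≥ 1.
Then y = a^k for some k with 1 ≤ k ≤ p.
Pump with i = 2: xy^2z = a^{2^p+k}. Since 1 ≤ k ≤ p < 2^p, we have 2^p < 2^p+k < 2^{p+1}, so 2^p+k is not a power of 2. So xy^2z ∉ L.
Contradiction. Therefore L is not regular.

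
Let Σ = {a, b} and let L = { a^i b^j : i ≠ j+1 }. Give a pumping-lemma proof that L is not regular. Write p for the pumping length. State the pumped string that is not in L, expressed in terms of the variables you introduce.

Assume L is regular. Let p be the pumping length given by the pumping lemma.
Choose w = a^p b^{p+p!-1}. Since p ≠ (p+p!-1)+1 = p+p!, w ∈ L; and |w| ≥ p.
Write w = xyz as guaranteed by the lemma, with |xy| ≤ p and |y| > 0.
The first p characters of w are a's, so xy (and hence y) consists only of a's. Write y = a^k, 1 ≤ k ≤ p.
Since 1 ≤ k ≤ p, k divides p!; set t = 1 + p!/k. Then xy^t z has p + (p!/k)·k = p + p! copies of a. Now the a-count is p+p! and (b-count)+1 = (p+p!-1)+1 = p+p!, so i ≠ j+1 fails. So xy^t z = a^{p+p!} b^{p+p!-1} ∉ L.
This is a contradiction; hence L is not regular.

a^{p+p!} b^{p+p!-1}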